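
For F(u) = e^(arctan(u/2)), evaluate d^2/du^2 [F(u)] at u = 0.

Plug the Maclaurin series of the inner function into that of the outer and collect terms.
From the series, [u^2] F = 1/8; multiply by 2! = 2 to get 1/4.

1/4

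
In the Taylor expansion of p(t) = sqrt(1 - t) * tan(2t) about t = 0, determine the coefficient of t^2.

Write out both Maclaurin series and multiply, keeping only the needed powers.
p(0) = 0
p′(0) = 2
p′′(0) = -2

-1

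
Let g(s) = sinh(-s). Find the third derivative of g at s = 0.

-1

From the series, [s^3] g = -1/6; multiply by 3! = 6 to get -1.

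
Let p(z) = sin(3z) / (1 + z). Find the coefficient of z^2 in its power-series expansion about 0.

Take the Cauchy product of the two expansions.
p(0) = 0
p′(0) = 3
p′′(0) = -6
Then c_k = p^(k)(0)/k! gives each Taylor coefficient.

-3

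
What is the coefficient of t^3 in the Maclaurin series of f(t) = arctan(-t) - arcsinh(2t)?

Add the two expansions coefficient-wise.

5/3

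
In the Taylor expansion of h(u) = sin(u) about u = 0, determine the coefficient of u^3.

-1/6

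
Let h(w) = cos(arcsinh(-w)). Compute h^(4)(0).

Let u equal the inner series; expand the outer function in u and truncate.
The coefficient of w^4 in the expansion is 5/24, so h^(4)(0) = 4! * (5/24) = 5.

5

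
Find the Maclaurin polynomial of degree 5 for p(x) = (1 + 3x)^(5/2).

729*x^5/256 - 405*x^4/128 + 135*x^3/16 + 135*x^2/8 + 15*x/2 + 1

p(0) = 1
p′(0) = 15/2
p′′(0) = 135/4
p′′′(0) = 405/8
p^(4)(0) = -1215/16
p^(5)(0) = 10935/32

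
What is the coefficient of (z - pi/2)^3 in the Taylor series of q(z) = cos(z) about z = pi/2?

1/6

q(pi/2) = 0
q′(pi/2) = -1
q′′(pi/2) = 0
q′′′(pi/2) = 1
So c_3 = q′′′(pi/2)/3! = 1/6.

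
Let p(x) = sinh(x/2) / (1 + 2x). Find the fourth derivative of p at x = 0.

-97

Take the Cauchy product of the two expansions.
From the series, [x^4] p = -97/24; multiply by 4! = 24 to get -97.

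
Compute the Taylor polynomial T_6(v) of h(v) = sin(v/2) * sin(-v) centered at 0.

-91*v^6/11520 + 5*v^4/48 - v^2/2

Expand each factor separately, then convolve coefficients.
h(0) = 0
h′(0) = 0
h′′(0) = -1
h′′′(0) = 0
h^(4)(0) = 5/2
h^(5)(0) = 0
h^(6)(0) = -91/16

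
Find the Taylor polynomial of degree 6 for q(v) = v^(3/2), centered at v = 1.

7*(v - 1)^6/1024 - 3*(v - 1)^5/256 + 3*(v - 1)^4/128 - (v - 1)^3/16 + 3*(v - 1)^2/8 + 3*(v - 1)/2 + 1

Differentiate repeatedly and evaluate at the center.
[(v - 1)^0] = 1;  [(v - 1)^1] = 3/2;  [(v - 1)^2] = 3/8;  [(v - 1)^3] = -1/16;  [(v - 1)^4] = 3/128;  [(v - 1)^5] = -3/256;  [(v - 1)^6] = 7/1024.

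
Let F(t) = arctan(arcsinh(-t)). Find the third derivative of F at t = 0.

Plug the Maclaurin series of the inner function into that of the outer and collect terms.
The coefficient of t^3 in the expansion is 1/2, so F′′′(0) = 3! * (1/2) = 3.

3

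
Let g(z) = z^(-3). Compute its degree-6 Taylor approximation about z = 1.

Use the known series and substitute for the argument.

28*(z - 1)^6 - 21*(z - 1)^5 + 15*(z - 1)^4 - 10*(z - 1)^3 + 6*(z - 1)^2 - 3*(z - 1) + 1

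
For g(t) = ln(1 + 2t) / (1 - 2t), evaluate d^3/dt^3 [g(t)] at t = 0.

Expand each factor separately, then convolve coefficients.
From the series, [t^3] g = 20/3; multiply by 3! = 6 to get 40.

40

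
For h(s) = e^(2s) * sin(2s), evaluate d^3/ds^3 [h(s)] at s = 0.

Multiply the two series term by term and collect like powers.
From the series, [s^3] h = 8/3; multiply by 3! = 6 to get 16.

16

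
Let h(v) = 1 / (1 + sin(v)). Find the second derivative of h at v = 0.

Use the geometric series for the reciprocal, then substitute.
From the series, [v^2] h = 1; multiply by 2! = 2 to get 2.

2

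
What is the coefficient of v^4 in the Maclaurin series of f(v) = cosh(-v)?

1/24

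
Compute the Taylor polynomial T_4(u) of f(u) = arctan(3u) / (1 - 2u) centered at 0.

6*u^4 + 3*u^3 + 6*u^2 + 3*u

Expand each factor separately, then convolve coefficients.
[u^0] = 0;  [u^1] = 3;  [u^2] = 6;  [u^3] = 3;  [u^4] = 6.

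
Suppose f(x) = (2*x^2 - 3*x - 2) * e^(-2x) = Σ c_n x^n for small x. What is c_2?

4

Distribute the polynomial across the series and collect like powers.
[x^0] = -2;  [x^1] = 1;  [x^2] = 4.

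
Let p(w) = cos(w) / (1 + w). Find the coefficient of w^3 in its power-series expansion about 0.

-1/2

Write out both Maclaurin series and multiply, keeping only the needed powers.
[w^0] = 1;  [w^1] = -1;  [w^2] = 1/2;  [w^3] = -1/2.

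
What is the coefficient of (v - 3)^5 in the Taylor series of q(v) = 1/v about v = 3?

q(3) = 1/3
q′(3) = -1/9
q′′(3) = 2/27
q′′′(3) = -2/27
q^(4)(3) = 8/81
q^(5)(3) = -40/243
Then c_k = q^(k)(3)/k! gives each Taylor coefficient.

-1/729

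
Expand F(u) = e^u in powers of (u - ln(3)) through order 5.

F(ln(3)) = 3
F′(ln(3)) = 3
F′′(ln(3)) = 3
F′′′(ln(3)) = 3
F^(4)(ln(3)) = 3
F^(5)(ln(3)) = 3
Then c_k = F^(k)(ln(3))/k! gives each Taylor coefficient.

(u - ln(3))^5/40 + (u - ln(3))^4/8 + (u - ln(3))^3/2 + 3*(u - ln(3))^2/2 + 3*(u - ln(3)) + 3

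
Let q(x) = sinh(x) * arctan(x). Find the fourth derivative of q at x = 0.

Multiply the two series term by term and collect like powers.
From the series, [x^4] q = -1/6; multiply by 4! = 24 to get -4.

-4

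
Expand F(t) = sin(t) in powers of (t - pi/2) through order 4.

(t - pi/2)^4/24 - (t - pi/2)^2/2 + 1

F(pi/2) = 1
F′(pi/2) = 0
F′′(pi/2) = -1
F′′′(pi/2) = 0
F^(4)(pi/2) = 1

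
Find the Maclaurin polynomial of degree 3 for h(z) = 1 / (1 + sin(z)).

-5*z^3/6 + z^2 - z + 1

Expand as Σ (-1)^k u^k with u equal to the inner function's series.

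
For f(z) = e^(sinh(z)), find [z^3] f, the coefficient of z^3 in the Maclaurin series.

1/3

Substitute the inner expansion into the outer series and collect powers.
f(0) = 1
f′(0) = 1
f′′(0) = 1
f′′′(0) = 2
So c_3 = f′′′(0)/3! = 1/3.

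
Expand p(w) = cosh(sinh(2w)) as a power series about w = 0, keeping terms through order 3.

2*w^2 + 1

Substitute the inner expansion into the outer series and collect powers.
p(0) = 1
p′(0) = 0
p′′(0) = 4
p′′′(0) = 0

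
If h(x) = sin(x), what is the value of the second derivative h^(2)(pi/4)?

-sqrt(2)/2

The coefficient of (x - pi/4)^2 in the expansion is -sqrt(2)/4, so h′′(pi/4) = 2! * (-sqrt(2)/4) = -sqrt(2)/2.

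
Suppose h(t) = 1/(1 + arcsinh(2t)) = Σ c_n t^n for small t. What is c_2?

4

Plug the Maclaurin series of the inner function into that of the outer and collect terms.
h(0) = 1
h′(0) = -2
h′′(0) = 8
The Taylor polynomial is Σ h^(k)(0)/k! · t^k.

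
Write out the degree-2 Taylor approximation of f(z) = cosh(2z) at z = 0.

2*z^2 + 1

f(0) = 1
f′(0) = 0
f′′(0) = 4
The Taylor polynomial is Σ f^(k)(0)/k! · z^k.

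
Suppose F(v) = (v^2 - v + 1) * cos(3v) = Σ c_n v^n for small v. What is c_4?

Shift and add copies of the series according to the polynomial's terms.
F(0) = 1
F′(0) = -1
F′′(0) = -7
F′′′(0) = 27
F^(4)(0) = -27
The Taylor polynomial is Σ F^(k)(0)/k! · v^k.

-9/8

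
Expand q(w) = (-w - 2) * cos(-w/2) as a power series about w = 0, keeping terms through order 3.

Distribute the polynomial across the series and collect like powers.
q(0) = -2
q′(0) = -1
q′′(0) = 1/2
q′′′(0) = 3/4
The Taylor polynomial is Σ q^(k)(0)/k! · w^k.

w^3/8 + w^2/4 - w - 2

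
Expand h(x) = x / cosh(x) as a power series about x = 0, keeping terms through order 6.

Write the quotient as an unknown series and match coefficients against numerator = denominator · series.
[x^0] = 0;  [x^1] = 1;  [x^2] = 0;  [x^3] = -1/2;  [x^4] = 0;  [x^5] = 5/24;  [x^6] = 0.

5*x^5/24 - x^3/2 + x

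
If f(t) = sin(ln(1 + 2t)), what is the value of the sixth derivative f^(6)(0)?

Plug the Maclaurin series of the inner function into that of the outer and collect terms.
The coefficient of t^6 in the expansion is 8, so f^(6)(0) = 6! * (8) = 5760.

5760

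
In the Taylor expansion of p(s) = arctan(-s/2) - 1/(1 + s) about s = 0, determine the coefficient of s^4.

Add the two expansions coefficient-wise.
p(0) = -1
p′(0) = 1/2
p′′(0) = -2
p′′′(0) = 25/4
p^(4)(0) = -24

-1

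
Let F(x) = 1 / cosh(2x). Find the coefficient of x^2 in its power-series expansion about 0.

-2

Write the quotient as an unknown series and match coefficients against numerator = denominator · series.
F(0) = 1
F′(0) = 0
F′′(0) = -4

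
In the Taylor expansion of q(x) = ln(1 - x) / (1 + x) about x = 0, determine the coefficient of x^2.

Expand each factor separately, then convolve coefficients.

1/2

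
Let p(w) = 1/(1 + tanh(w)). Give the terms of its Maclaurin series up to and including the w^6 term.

2*w^6/45 - 2*w^5/15 + w^4/3 - 2*w^3/3 + w^2 - w + 1

Let u equal the inner series; expand the outer function in u and truncate.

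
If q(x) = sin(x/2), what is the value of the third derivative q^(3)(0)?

The coefficient of x^3 in the expansion is -1/48, so q′′′(0) = 3! * (-1/48) = -1/8.

-1/8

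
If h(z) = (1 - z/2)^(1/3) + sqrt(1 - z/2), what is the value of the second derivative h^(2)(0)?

Combine the two series term by term.
The coefficient of z^2 in the expansion is -17/288, so h′′(0) = 2! * (-17/288) = -17/144.

-17/144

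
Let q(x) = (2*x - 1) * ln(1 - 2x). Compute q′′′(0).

Multiply each power in the prefactor through the base expansion.
The coefficient of x^3 in the expansion is -4/3, so q′′′(0) = 3! * (-4/3) = -8.

-8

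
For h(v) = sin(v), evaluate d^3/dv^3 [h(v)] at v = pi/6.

-sqrt(3)/2

Apply the Taylor formula c_k = f^(k)(a)/k!.
The coefficient of (v - pi/6)^3 in the expansion is -sqrt(3)/12, so h′′′(pi/6) = 3! * (-sqrt(3)/12) = -sqrt(3)/2.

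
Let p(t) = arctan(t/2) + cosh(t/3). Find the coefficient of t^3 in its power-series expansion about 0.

-1/24

Combine the two series term by term.
[t^0] = 1;  [t^1] = 1/2;  [t^2] = 1/18;  [t^3] = -1/24.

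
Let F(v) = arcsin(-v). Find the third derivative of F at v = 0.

From the series, [v^3] F = -1/6; multiply by 3! = 6 to get -1.

-1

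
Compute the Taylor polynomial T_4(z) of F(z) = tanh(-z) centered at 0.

Apply the Taylor formula c_k = f^(k)(a)/k!.

z^3/3 - z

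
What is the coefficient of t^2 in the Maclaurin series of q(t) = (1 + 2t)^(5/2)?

15/2

q(0) = 1
q′(0) = 5
q′′(0) = 15
So c_2 = q′′(0)/2! = 15/2.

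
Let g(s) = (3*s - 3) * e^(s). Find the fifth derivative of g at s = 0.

Distribute the polynomial across the series and collect like powers.
The coefficient of s^5 in the expansion is 1/10, so g^(5)(0) = 5! * (1/10) = 12.

12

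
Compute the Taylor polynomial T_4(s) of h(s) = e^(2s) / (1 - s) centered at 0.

7*s^4 + 19*s^3/3 + 5*s^2 + 3*s + 1

Expand 1/(denominator) as a geometric series and multiply by the numerator's series.
h(0) = 1
h′(0) = 3
h′′(0) = 10
h′′′(0) = 38
h^(4)(0) = 168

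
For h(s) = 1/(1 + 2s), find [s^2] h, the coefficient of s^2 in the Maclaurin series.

4

Apply the Taylor formula c_k = f^(k)(a)/k!.
h(0) = 1
h′(0) = -2
h′′(0) = 8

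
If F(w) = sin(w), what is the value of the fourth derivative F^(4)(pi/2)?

Use the known series and substitute for the argument.
The coefficient of (w - pi/2)^4 in the expansion is 1/24, so F^(4)(pi/2) = 4! * (1/24) = 1.

1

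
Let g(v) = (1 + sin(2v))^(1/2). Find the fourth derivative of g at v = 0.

Let u equal the inner series; expand the outer function in u and truncate.
The coefficient of v^4 in the expansion is 1/24, so g^(4)(0) = 4! * (1/24) = 1.

1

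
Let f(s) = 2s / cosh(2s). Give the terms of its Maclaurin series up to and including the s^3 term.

-4*s^3 + 2*s

Divide the numerator series by the denominator series (power-series long division).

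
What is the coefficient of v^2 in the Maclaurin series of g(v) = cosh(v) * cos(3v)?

-4

Expand each factor separately, then convolve coefficients.
[v^0] = 1;  [v^1] = 0;  [v^2] = -4.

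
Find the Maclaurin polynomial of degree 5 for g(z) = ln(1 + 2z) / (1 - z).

Expand 1/(denominator) as a geometric series and multiply by the numerator's series.
g(0) = 0
g′(0) = 2
g′′(0) = 0
g′′′(0) = 16
g^(4)(0) = -32
g^(5)(0) = 608

76*z^5/15 - 4*z^4/3 + 8*z^3/3 + 2*z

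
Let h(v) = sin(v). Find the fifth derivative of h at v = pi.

-1

Apply the Taylor formula c_k = f^(k)(a)/k!.
From the series, [(v - pi)^5] h = -1/120; multiply by 5! = 120 to get -1.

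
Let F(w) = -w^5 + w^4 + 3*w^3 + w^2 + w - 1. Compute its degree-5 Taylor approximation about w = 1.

Use the known series and substitute for the argument.
F(1) = 4
F′(1) = 11
F′′(1) = 12
F′′′(1) = -18
F^(4)(1) = -96
F^(5)(1) = -120
Dividing each by k! gives the coefficients c_0, ..., c_5.

-(w - 1)^5 - 4*(w - 1)^4 - 3*(w - 1)^3 + 6*(w - 1)^2 + 11*(w - 1) + 4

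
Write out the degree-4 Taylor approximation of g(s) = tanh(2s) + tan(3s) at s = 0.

19*s^3/3 + 5*s

Combine the two series term by term.
g(0) = 0
g′(0) = 5
g′′(0) = 0
g′′′(0) = 38
g^(4)(0) = 0
The Taylor polynomial is Σ g^(k)(0)/k! · s^k.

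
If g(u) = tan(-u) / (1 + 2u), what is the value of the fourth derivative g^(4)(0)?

Multiply the two series term by term and collect like powers.
The coefficient of u^4 in the expansion is 26/3, so g^(4)(0) = 4! * (26/3) = 208.

208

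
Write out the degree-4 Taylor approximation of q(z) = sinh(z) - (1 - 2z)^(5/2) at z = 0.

5*z^4/8 + 8*z^3/3 - 15*z^2/2 + 6*z - 1

Combine the two series term by term.
q(0) = -1
q′(0) = 6
q′′(0) = -15
q′′′(0) = 16
q^(4)(0) = 15
Dividing each by k! gives the coefficients c_0, ..., c_4.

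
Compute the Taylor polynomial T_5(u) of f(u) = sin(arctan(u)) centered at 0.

3*u^5/8 - u^3/2 + u

Plug the Maclaurin series of the inner function into that of the outer and collect terms.
[u^0] = 0;  [u^1] = 1;  [u^2] = 0;  [u^3] = -1/2;  [u^4] = 0;  [u^5] = 3/8.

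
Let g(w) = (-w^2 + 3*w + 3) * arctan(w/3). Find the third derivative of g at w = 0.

-20/9

Shift and add copies of the series according to the polynomial's terms.
From the series, [w^3] g = -10/27; multiply by 3! = 6 to get -20/9.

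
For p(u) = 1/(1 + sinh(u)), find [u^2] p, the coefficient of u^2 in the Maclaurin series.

Plug the Maclaurin series of the inner function into that of the outer and collect terms.
p(0) = 1
p′(0) = -1
p′′(0) = 2
So c_2 = p′′(0)/2! = 1.

1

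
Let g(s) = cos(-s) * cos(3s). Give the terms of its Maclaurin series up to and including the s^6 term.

-26*s^6/9 + 17*s^4/3 - 5*s^2 + 1

Write out both Maclaurin series and multiply, keeping only the needed powers.
[s^0] = 1;  [s^1] = 0;  [s^2] = -5;  [s^3] = 0;  [s^4] = 17/3;  [s^5] = 0;  [s^6] = -26/9.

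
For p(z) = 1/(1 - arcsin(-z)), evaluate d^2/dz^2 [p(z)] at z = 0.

Substitute the inner expansion into the outer series and collect powers.
From the series, [z^2] p = 1; multiply by 2! = 2 to get 2.

2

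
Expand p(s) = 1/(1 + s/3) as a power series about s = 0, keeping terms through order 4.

s^4/81 - s^3/27 + s^2/9 - s/3 + 1

Use the known series and substitute for the argument.
p(0) = 1
p′(0) = -1/3
p′′(0) = 2/9
p′′′(0) = -2/9
p^(4)(0) = 8/27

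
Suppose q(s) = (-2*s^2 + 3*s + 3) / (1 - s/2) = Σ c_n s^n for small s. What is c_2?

Distribute the polynomial across the series and collect like powers.
q(0) = 3
q′(0) = 9/2
q′′(0) = 1/2
So c_2 = q′′(0)/2! = 1/4.

1/4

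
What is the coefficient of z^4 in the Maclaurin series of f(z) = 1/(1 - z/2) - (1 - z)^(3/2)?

Expand each term separately and add.
[z^0] = 0;  [z^1] = 2;  [z^2] = -1/8;  [z^3] = 1/16;  [z^4] = 5/128.

5/128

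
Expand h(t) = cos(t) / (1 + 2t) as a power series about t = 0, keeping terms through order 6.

Write out both Maclaurin series and multiply, keeping only the needed powers.
[t^0] = 1;  [t^1] = -2;  [t^2] = 7/2;  [t^3] = -7;  [t^4] = 337/24;  [t^5] = -337/12;  [t^6] = 40439/720.

40439*t^6/720 - 337*t^5/12 + 337*t^4/24 - 7*t^3 + 7*t^2/2 - 2*t + 1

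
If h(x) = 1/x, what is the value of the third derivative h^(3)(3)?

-2/27

The coefficient of (x - 3)^3 in the expansion is -1/81, so h′′′(3) = 3! * (-1/81) = -2/27.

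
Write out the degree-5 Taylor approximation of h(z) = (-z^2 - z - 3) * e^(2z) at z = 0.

-14*z^5/5 - 16*z^4/3 - 8*z^3 - 9*z^2 - 7*z - 3

Shift and add copies of the series according to the polynomial's terms.
h(0) = -3
h′(0) = -7
h′′(0) = -18
h′′′(0) = -48
h^(4)(0) = -128
h^(5)(0) = -336
Then c_k = h^(k)(0)/k! gives each Taylor coefficient.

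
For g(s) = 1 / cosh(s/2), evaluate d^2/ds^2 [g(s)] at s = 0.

Write the quotient as an unknown series and match coefficients against numerator = denominator · series.
The coefficient of s^2 in the expansion is -1/8, so g′′(0) = 2! * (-1/8) = -1/4.

-1/4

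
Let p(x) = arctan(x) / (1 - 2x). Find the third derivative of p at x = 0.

Write out both Maclaurin series and multiply, keeping only the needed powers.
The coefficient of x^3 in the expansion is 11/3, so p′′′(0) = 3! * (11/3) = 22.

22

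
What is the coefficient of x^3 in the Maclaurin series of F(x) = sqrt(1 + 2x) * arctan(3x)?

Multiply the two series term by term and collect like powers.
F(0) = 0
F′(0) = 3
F′′(0) = 6
F′′′(0) = -63
Then c_k = F^(k)(0)/k! gives each Taylor coefficient.

-21/2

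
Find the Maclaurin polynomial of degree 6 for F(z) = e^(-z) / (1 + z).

1957*z^6/720 - 163*z^5/60 + 65*z^4/24 - 8*z^3/3 + 5*z^2/2 - 2*z + 1

Expand each factor separately, then convolve coefficients.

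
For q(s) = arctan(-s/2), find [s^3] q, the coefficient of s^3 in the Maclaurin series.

1/24

q(0) = 0
q′(0) = -1/2
q′′(0) = 0
q′′′(0) = 1/4
The Taylor polynomial is Σ q^(k)(0)/k! · s^k.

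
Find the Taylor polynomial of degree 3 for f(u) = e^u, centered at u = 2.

(u - 2)^3*e^(2)/6 + (u - 2)^2*e^(2)/2 + (u - 2)*e^(2) + e^(2)

Apply the Taylor formula c_k = f^(k)(a)/k!.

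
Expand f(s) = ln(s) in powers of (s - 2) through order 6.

-(s - 2)^6/384 + (s - 2)^5/160 - (s - 2)^4/64 + (s - 2)^3/24 - (s - 2)^2/8 + (s - 2)/2 + ln(2)

f(2) = ln(2)
f′(2) = 1/2
f′′(2) = -1/4
f′′′(2) = 1/4
f^(4)(2) = -3/8
f^(5)(2) = 3/4
f^(6)(2) = -15/8
Dividing each by k! gives the coefficients c_0, ..., c_6.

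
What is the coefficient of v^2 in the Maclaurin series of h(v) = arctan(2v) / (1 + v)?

Take the Cauchy product of the two expansions.
So c_2 = h′′(0)/2! = -2.

-2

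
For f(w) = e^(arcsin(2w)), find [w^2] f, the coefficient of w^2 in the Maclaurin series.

2

Let u equal the inner series; expand the outer function in u and truncate.
f(0) = 1
f′(0) = 2
f′′(0) = 4
So c_2 = f′′(0)/2! = 2.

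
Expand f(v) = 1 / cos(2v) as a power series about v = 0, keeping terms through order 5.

10*v^4/3 + 2*v^2 + 1

Write the quotient as an unknown series and match coefficients against numerator = denominator · series.
[v^0] = 1;  [v^1] = 0;  [v^2] = 2;  [v^3] = 0;  [v^4] = 10/3;  [v^5] = 0.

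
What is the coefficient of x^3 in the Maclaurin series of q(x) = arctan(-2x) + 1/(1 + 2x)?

Add the two expansions coefficient-wise.
So c_3 = q′′′(0)/3! = -16/3.

-16/3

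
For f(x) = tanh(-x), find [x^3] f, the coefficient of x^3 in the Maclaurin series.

1/3

Compute the successive derivatives at the expansion point and divide by k!.
f(0) = 0
f′(0) = -1
f′′(0) = 0
f′′′(0) = 2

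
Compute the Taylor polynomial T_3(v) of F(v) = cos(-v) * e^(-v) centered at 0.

Expand each factor separately, then convolve coefficients.
F(0) = 1
F′(0) = -1
F′′(0) = 0
F′′′(0) = 2
The Taylor polynomial is Σ F^(k)(0)/k! · v^k.

v^3/3 - v + 1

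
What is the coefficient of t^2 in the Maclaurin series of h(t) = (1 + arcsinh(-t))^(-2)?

3

Let u equal the inner series; expand the outer function in u and truncate.
h(0) = 1
h′(0) = 2
h′′(0) = 6
So c_2 = h′′(0)/2! = 3.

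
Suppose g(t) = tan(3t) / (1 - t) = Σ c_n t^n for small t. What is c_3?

12

Write out both Maclaurin series and multiply, keeping only the needed powers.
g(0) = 0
g′(0) = 3
g′′(0) = 6
g′′′(0) = 72
So c_3 = g′′′(0)/3! = 12.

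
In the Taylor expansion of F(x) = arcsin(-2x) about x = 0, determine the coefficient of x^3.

-4/3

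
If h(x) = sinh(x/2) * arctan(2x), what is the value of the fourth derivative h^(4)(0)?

-31

Expand each factor separately, then convolve coefficients.
The coefficient of x^4 in the expansion is -31/24, so h^(4)(0) = 4! * (-31/24) = -31.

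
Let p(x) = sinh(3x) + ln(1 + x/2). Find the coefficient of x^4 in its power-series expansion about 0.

Combine the two series term by term.
p(0) = 0
p′(0) = 7/2
p′′(0) = -1/4
p′′′(0) = 109/4
p^(4)(0) = -3/8
So c_4 = p^(4)(0)/4! = -1/64.

-1/64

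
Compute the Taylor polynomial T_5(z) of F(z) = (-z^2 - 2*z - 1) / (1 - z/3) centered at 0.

-16*z^5/243 - 16*z^4/81 - 16*z^3/27 - 16*z^2/9 - 7*z/3 - 1

Shift and add copies of the series according to the polynomial's terms.
F(0) = -1
F′(0) = -7/3
F′′(0) = -32/9
F′′′(0) = -32/9
F^(4)(0) = -128/27
F^(5)(0) = -640/81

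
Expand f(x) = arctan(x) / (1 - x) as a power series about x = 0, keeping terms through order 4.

Use 1/(1 - r) = Σ r^k on the denominator, then take the Cauchy product.
f(0) = 0
f′(0) = 1
f′′(0) = 2
f′′′(0) = 4
f^(4)(0) = 16

2*x^4/3 + 2*x^3/3 + x^2 + x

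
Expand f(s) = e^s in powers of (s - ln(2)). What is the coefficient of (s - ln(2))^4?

1/12

f(ln(2)) = 2
f′(ln(2)) = 2
f′′(ln(2)) = 2
f′′′(ln(2)) = 2
f^(4)(ln(2)) = 2
So c_4 = f^(4)(ln(2))/4! = 1/12.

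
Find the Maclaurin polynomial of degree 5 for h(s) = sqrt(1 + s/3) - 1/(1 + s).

27*2^(290/291)*3^(1/3)*5^(23/97)*7^(188/291)*s^5/400 - 10373*s^4/10368 + 433*s^3/432 - 73*s^2/72 + 7*s/6

Add the two expansions coefficient-wise.
h(0) = 0
h′(0) = 7/6
h′′(0) = -73/36
h′′′(0) = 433/72
h^(4)(0) = -10373/432
h^(5)(0) = 81*2^(290/291)*3^(1/3)*5^(23/97)*7^(188/291)/10
Then c_k = h^(k)(0)/k! gives each Taylor coefficient.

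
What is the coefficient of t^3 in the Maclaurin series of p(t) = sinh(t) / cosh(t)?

-1/3

Write the quotient as an unknown series and match coefficients against numerator = denominator · series.
p(0) = 0
p′(0) = 1
p′′(0) = 0
p′′′(0) = -2
So c_3 = p′′′(0)/3! = -1/3.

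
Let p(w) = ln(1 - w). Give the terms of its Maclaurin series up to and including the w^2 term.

p(0) = 0
p′(0) = -1
p′′(0) = -1

-w^2/2 - w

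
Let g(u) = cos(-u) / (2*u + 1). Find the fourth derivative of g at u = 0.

337

Expand 1/(denominator) as a geometric series and multiply by the numerator's series.
From the series, [u^4] g = 337/24; multiply by 4! = 24 to get 337.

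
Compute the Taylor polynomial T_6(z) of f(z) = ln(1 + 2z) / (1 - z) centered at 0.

Use 1/(1 - r) = Σ r^k on the denominator, then take the Cauchy product.

-28*z^6/5 + 76*z^5/15 - 4*z^4/3 + 8*z^3/3 + 2*z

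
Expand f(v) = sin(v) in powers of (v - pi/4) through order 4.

Differentiate repeatedly and evaluate at the center.
f(pi/4) = sqrt(2)/2
f′(pi/4) = sqrt(2)/2
f′′(pi/4) = -sqrt(2)/2
f′′′(pi/4) = -sqrt(2)/2
f^(4)(pi/4) = sqrt(2)/2
Dividing each by k! gives the coefficients c_0, ..., c_4.

sqrt(2)*(v - pi/4)^4/48 - sqrt(2)*(v - pi/4)^3/12 - sqrt(2)*(v - pi/4)^2/4 + sqrt(2)*(v - pi/4)/2 + sqrt(2)/2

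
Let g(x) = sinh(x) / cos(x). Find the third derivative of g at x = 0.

Invert the denominator's series and multiply.
From the series, [x^3] g = 2/3; multiply by 3! = 6 to get 4.

4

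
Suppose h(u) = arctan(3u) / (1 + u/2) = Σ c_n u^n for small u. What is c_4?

Take the Cauchy product of the two expansions.
[u^0] = 0;  [u^1] = 3;  [u^2] = -3/2;  [u^3] = -33/4;  [u^4] = 33/8.
So c_4 = h^(4)(0)/4! = 33/8.

33/8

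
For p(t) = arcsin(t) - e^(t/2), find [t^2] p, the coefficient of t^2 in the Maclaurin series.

-1/8

Expand each term separately and add.
p(0) = -1
p′(0) = 1/2
p′′(0) = -1/4
The Taylor polynomial is Σ p^(k)(0)/k! · t^k.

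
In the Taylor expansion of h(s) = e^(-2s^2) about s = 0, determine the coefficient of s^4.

Apply the Taylor formula c_k = f^(k)(a)/k!.
h(0) = 1
h′(0) = 0
h′′(0) = -4
h′′′(0) = 0
h^(4)(0) = 48
Dividing each by k! gives the coefficients c_0, ..., c_4.

2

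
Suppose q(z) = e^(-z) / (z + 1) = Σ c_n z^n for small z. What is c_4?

Multiply the numerator's expansion by the denominator's geometric series.

65/24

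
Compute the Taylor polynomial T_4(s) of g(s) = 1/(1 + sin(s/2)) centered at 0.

Plug the Maclaurin series of the inner function into that of the outer and collect terms.

s^4/24 - 5*s^3/48 + s^2/4 - s/2 + 1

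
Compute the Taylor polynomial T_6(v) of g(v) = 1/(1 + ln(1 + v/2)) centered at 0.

Compose series: expand the inner function first, then feed it into the outer expansion.

3289*v^6/23040 - 347*v^5/1920 + 11*v^4/48 - 7*v^3/24 + 3*v^2/8 - v/2 + 1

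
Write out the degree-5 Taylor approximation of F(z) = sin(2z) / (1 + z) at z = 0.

14*z^5/15 - 2*z^4/3 + 2*z^3/3 - 2*z^2 + 2*z

Multiply the two series term by term and collect like powers.
F(0) = 0
F′(0) = 2
F′′(0) = -4
F′′′(0) = 4
F^(4)(0) = -16
F^(5)(0) = 112
The Taylor polynomial is Σ F^(k)(0)/k! · z^k.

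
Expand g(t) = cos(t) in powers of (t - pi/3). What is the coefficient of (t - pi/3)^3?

sqrt(3)/12

g(pi/3) = 1/2
g′(pi/3) = -sqrt(3)/2
g′′(pi/3) = -1/2
g′′′(pi/3) = sqrt(3)/2
So c_3 = g′′′(pi/3)/3! = sqrt(3)/12.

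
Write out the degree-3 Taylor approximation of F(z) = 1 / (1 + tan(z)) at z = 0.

-4*z^3/3 + z^2 - z + 1

Use the geometric series for the reciprocal, then substitute.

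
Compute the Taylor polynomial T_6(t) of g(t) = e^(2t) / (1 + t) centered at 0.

7*t^6/45 - t^5/15 + t^4/3 + t^3/3 + t^2 + t + 1

Take the Cauchy product of the two expansions.
g(0) = 1
g′(0) = 1
g′′(0) = 2
g′′′(0) = 2
g^(4)(0) = 8
g^(5)(0) = -8
g^(6)(0) = 112
Dividing each by k! gives the coefficients c_0, ..., c_6.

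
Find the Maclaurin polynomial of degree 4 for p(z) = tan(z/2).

z^3/24 + z/2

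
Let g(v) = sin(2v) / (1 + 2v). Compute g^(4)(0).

-320

Expand each factor separately, then convolve coefficients.
The coefficient of v^4 in the expansion is -40/3, so g^(4)(0) = 4! * (-40/3) = -320.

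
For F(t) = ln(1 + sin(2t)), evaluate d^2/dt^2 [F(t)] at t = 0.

Substitute the inner expansion into the outer series and collect powers.
From the series, [t^2] F = -2; multiply by 2! = 2 to get -4.

-4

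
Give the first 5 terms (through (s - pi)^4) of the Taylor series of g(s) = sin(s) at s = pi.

(s - pi)^3/6 - (s - pi)

g(pi) = 0
g′(pi) = -1
g′′(pi) = 0
g′′′(pi) = 1
g^(4)(pi) = 0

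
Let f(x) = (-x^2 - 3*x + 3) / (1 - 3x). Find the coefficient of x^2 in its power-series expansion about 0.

17

Shift and add copies of the series according to the polynomial's terms.
f(0) = 3
f′(0) = 6
f′′(0) = 34
So c_2 = f′′(0)/2! = 17.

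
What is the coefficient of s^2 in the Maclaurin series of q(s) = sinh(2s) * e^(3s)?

6

Multiply the two series term by term and collect like powers.
So c_2 = q′′(0)/2! = 6.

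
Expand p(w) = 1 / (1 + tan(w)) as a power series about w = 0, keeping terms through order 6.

122*w^6/45 - 32*w^5/15 + 5*w^4/3 - 4*w^3/3 + w^2 - w + 1

Expand as Σ (-1)^k u^k with u equal to the inner function's series.
[w^0] = 1;  [w^1] = -1;  [w^2] = 1;  [w^3] = -4/3;  [w^4] = 5/3;  [w^5] = -32/15;  [w^6] = 122/45.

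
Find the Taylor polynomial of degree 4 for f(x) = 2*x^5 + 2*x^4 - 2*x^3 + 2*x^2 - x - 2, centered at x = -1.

-8*(x + 1)^4 + 10*(x + 1)^3 - 9*(x + 1) + 3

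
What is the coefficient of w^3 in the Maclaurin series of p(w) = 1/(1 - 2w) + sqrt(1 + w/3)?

Expand each term separately and add.
p(0) = 2
p′(0) = 13/6
p′′(0) = 287/36
p′′′(0) = 3457/72
The Taylor polynomial is Σ p^(k)(0)/k! · w^k.

3457/432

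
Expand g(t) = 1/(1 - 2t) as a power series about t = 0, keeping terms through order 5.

32*t^5 + 16*t^4 + 8*t^3 + 4*t^2 + 2*t + 1

Differentiate repeatedly and evaluate at the center.
g(0) = 1
g′(0) = 2
g′′(0) = 8
g′′′(0) = 48
g^(4)(0) = 384
g^(5)(0) = 3840
Dividing each by k! gives the coefficients c_0, ..., c_5.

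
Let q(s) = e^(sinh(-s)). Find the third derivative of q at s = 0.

Compose series: expand the inner function first, then feed it into the outer expansion.
The coefficient of s^3 in the expansion is -1/3, so q′′′(0) = 3! * (-1/3) = -2.

-2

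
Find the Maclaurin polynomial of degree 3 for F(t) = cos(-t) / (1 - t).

t^3/2 + t^2/2 + t + 1

Use 1/(1 - r) = Σ r^k on the denominator, then take the Cauchy product.
F(0) = 1
F′(0) = 1
F′′(0) = 1
F′′′(0) = 3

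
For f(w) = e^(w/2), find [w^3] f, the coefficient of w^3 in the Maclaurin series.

Apply the Taylor formula c_k = f^(k)(a)/k!.
[w^0] = 1;  [w^1] = 1/2;  [w^2] = 1/8;  [w^3] = 1/48.
So c_3 = f′′′(0)/3! = 1/48.

1/48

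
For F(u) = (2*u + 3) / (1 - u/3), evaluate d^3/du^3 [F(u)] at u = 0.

Multiply each power in the prefactor through the base expansion.
From the series, [u^3] F = 1/3; multiply by 3! = 6 to get 2.

2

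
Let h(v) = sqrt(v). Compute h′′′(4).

The coefficient of (v - 4)^3 in the expansion is 1/512, so h′′′(4) = 3! * (1/512) = 3/256.

3/256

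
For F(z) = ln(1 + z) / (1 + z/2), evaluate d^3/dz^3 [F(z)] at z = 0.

5

Expand each factor separately, then convolve coefficients.
From the series, [z^3] F = 5/6; multiply by 3! = 6 to get 5.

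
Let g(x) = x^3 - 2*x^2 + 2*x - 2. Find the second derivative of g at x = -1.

-10

Differentiate repeatedly and evaluate at the center.
The coefficient of (x + 1)^2 in the expansion is -5, so g′′(-1) = 2! * (-5) = -10.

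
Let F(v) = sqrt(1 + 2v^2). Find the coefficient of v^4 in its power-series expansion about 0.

-1/2

[v^0] = 1;  [v^1] = 0;  [v^2] = 1;  [v^3] = 0;  [v^4] = -1/2.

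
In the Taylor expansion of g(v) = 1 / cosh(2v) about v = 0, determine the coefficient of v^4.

Write the quotient as an unknown series and match coefficients against numerator = denominator · series.
g(0) = 1
g′(0) = 0
g′′(0) = -4
g′′′(0) = 0
g^(4)(0) = 80
So c_4 = g^(4)(0)/4! = 10/3.

10/3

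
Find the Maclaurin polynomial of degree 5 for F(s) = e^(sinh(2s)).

Let u equal the inner series; expand the outer function in u and truncate.
F(0) = 1
F′(0) = 2
F′′(0) = 4
F′′′(0) = 16
F^(4)(0) = 80
F^(5)(0) = 384

16*s^5/5 + 10*s^4/3 + 8*s^3/3 + 2*s^2 + 2*s + 1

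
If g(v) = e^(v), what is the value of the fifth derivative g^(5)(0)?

1

Differentiate repeatedly and evaluate at the center.
The coefficient of v^5 in the expansion is 1/120, so g^(5)(0) = 5! * (1/120) = 1.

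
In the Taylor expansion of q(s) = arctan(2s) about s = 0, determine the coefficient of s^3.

-8/3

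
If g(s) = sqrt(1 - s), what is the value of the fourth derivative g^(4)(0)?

-15/16

Use the known series and substitute for the argument.
From the series, [s^4] g = -5/128; multiply by 4! = 24 to get -15/16.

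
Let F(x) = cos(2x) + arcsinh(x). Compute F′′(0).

-4

Expand each term separately and add.
The coefficient of x^2 in the expansion is -2, so F′′(0) = 2! * (-2) = -4.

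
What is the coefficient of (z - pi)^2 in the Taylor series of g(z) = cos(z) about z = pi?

c_2 = g′′(pi)/2! = 1/2.

1/2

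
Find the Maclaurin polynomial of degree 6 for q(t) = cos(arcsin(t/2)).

-t^6/1024 - t^4/128 - t^2/8 + 1

Let u equal the inner series; expand the outer function in u and truncate.
q(0) = 1
q′(0) = 0
q′′(0) = -1/4
q′′′(0) = 0
q^(4)(0) = -3/16
q^(5)(0) = 0
q^(6)(0) = -45/64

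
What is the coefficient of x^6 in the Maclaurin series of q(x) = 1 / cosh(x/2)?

-61/46080

Divide the numerator series by the denominator series (power-series long division).
q(0) = 1
q′(0) = 0
q′′(0) = -1/4
q′′′(0) = 0
q^(4)(0) = 5/16
q^(5)(0) = 0
q^(6)(0) = -61/64
So c_6 = q^(6)(0)/6! = -61/46080.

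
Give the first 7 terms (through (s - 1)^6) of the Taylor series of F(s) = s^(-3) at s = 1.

[(s - 1)^0] = 1;  [(s - 1)^1] = -3;  [(s - 1)^2] = 6;  [(s - 1)^3] = -10;  [(s - 1)^4] = 15;  [(s - 1)^5] = -21;  [(s - 1)^6] = 28.

28*(s - 1)^6 - 21*(s - 1)^5 + 15*(s - 1)^4 - 10*(s - 1)^3 + 6*(s - 1)^2 - 3*(s - 1) + 1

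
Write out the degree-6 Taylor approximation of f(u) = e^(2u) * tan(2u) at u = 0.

568*u^6/45 + 164*u^5/15 + 8*u^4 + 20*u^3/3 + 4*u^2 + 2*u

Write out both Maclaurin series and multiply, keeping only the needed powers.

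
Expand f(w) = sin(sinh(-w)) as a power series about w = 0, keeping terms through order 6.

w^5/15 - w

Let u equal the inner series; expand the outer function in u and truncate.
[w^0] = 0;  [w^1] = -1;  [w^2] = 0;  [w^3] = 0;  [w^4] = 0;  [w^5] = 1/15;  [w^6] = 0.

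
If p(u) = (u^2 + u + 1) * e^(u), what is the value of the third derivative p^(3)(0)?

10

Distribute the polynomial across the series and collect like powers.
From the series, [u^3] p = 5/3; multiply by 3! = 6 to get 10.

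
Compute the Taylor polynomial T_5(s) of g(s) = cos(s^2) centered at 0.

1 - s^4/2

Use the known series and substitute for the argument.
g(0) = 1
g′(0) = 0
g′′(0) = 0
g′′′(0) = 0
g^(4)(0) = -12
g^(5)(0) = 0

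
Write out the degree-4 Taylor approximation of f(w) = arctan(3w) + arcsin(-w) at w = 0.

-55*w^3/6 + 2*w

Add the two expansions coefficient-wise.
f(0) = 0
f′(0) = 2
f′′(0) = 0
f′′′(0) = -55
f^(4)(0) = 0
The Taylor polynomial is Σ f^(k)(0)/k! · w^k.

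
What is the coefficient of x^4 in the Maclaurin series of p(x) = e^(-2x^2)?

2

Use the known series and substitute for the argument.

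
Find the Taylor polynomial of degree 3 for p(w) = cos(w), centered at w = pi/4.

sqrt(2)*(w - pi/4)^3/12 - sqrt(2)*(w - pi/4)^2/4 - sqrt(2)*(w - pi/4)/2 + sqrt(2)/2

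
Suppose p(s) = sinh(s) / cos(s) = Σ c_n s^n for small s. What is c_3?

2/3

Invert the denominator's series and multiply.
p(0) = 0
p′(0) = 1
p′′(0) = 0
p′′′(0) = 4
So c_3 = p′′′(0)/3! = 2/3.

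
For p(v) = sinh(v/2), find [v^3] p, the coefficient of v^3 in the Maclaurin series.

p(0) = 0
p′(0) = 1/2
p′′(0) = 0
p′′′(0) = 1/8
The Taylor polynomial is Σ p^(k)(0)/k! · v^k.

1/48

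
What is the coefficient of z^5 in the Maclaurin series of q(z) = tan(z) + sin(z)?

Expand each term separately and add.
q(0) = 0
q′(0) = 2
q′′(0) = 0
q′′′(0) = 1
q^(4)(0) = 0
q^(5)(0) = 17
Then c_k = q^(k)(0)/k! gives each Taylor coefficient.

17/120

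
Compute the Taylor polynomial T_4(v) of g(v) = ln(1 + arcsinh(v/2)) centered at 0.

-v^4/192 + v^3/48 - v^2/8 + v/2

Plug the Maclaurin series of the inner function into that of the outer and collect terms.
[v^0] = 0;  [v^1] = 1/2;  [v^2] = -1/8;  [v^3] = 1/48;  [v^4] = -1/192.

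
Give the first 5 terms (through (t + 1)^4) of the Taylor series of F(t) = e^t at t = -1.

(t + 1)^4*e^(-1)/24 + (t + 1)^3*e^(-1)/6 + (t + 1)^2*e^(-1)/2 + (t + 1)*e^(-1) + e^(-1)

Use the known series and substitute for the argument.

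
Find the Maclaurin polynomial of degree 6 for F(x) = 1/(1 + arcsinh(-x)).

23*x^6/45 + 23*x^5/40 + 2*x^4/3 + 5*x^3/6 + x^2 + x + 1

Plug the Maclaurin series of the inner function into that of the outer and collect terms.
F(0) = 1
F′(0) = 1
F′′(0) = 2
F′′′(0) = 5
F^(4)(0) = 16
F^(5)(0) = 69
F^(6)(0) = 368
Dividing each by k! gives the coefficients c_0, ..., c_6.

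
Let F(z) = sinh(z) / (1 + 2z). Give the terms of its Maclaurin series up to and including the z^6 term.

Multiply the two series term by term and collect like powers.
[z^0] = 0;  [z^1] = 1;  [z^2] = -2;  [z^3] = 25/6;  [z^4] = -25/3;  [z^5] = 667/40;  [z^6] = -667/20.

-667*z^6/20 + 667*z^5/40 - 25*z^4/3 + 25*z^3/6 - 2*z^2 + z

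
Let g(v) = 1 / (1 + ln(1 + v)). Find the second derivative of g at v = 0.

3

Expand as Σ (-1)^k u^k with u equal to the inner function's series.
The coefficient of v^2 in the expansion is 3/2, so g′′(0) = 2! * (3/2) = 3.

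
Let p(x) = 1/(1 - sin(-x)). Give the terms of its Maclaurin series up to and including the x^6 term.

17*x^6/45 - 61*x^5/120 + 2*x^4/3 - 5*x^3/6 + x^2 - x + 1

Compose series: expand the inner function first, then feed it into the outer expansion.
p(0) = 1
p′(0) = -1
p′′(0) = 2
p′′′(0) = -5
p^(4)(0) = 16
p^(5)(0) = -61
p^(6)(0) = 272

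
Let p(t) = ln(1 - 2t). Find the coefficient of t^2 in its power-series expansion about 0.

p(0) = 0
p′(0) = -2
p′′(0) = -4
So c_2 = p′′(0)/2! = -2.

-2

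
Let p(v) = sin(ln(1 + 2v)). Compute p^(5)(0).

Compose series: expand the inner function first, then feed it into the outer expansion.
The coefficient of v^5 in the expansion is -8/3, so p^(5)(0) = 5! * (-8/3) = -320.

-320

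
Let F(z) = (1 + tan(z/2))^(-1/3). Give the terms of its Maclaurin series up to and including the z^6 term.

6347*z^6/1049760 - 1247*z^5/116640 + 71*z^4/3888 - 23*z^3/648 + z^2/18 - z/6 + 1

Plug the Maclaurin series of the inner function into that of the outer and collect terms.
F(0) = 1
F′(0) = -1/6
F′′(0) = 1/9
F′′′(0) = -23/108
F^(4)(0) = 71/162
F^(5)(0) = -1247/972
F^(6)(0) = 6347/1458
Dividing each by k! gives the coefficients c_0, ..., c_6.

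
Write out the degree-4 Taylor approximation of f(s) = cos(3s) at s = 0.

27*s^4/8 - 9*s^2/2 + 1

[s^0] = 1;  [s^1] = 0;  [s^2] = -9/2;  [s^3] = 0;  [s^4] = 27/8.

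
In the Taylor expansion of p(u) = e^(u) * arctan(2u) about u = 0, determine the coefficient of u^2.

2

Expand each factor separately, then convolve coefficients.
p(0) = 0
p′(0) = 2
p′′(0) = 4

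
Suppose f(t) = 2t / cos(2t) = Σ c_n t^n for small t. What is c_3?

4

Invert the denominator's series and multiply.
f(0) = 0
f′(0) = 2
f′′(0) = 0
f′′′(0) = 24
So c_3 = f′′′(0)/3! = 4.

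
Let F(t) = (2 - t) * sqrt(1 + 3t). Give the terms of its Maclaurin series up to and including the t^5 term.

1053*t^5/64 - 513*t^4/64 + 9*t^3/2 - 15*t^2/4 + 2*t + 2

Shift and add copies of the series according to the polynomial's terms.
F(0) = 2
F′(0) = 2
F′′(0) = -15/2
F′′′(0) = 27
F^(4)(0) = -1539/8
F^(5)(0) = 15795/8
Dividing each by k! gives the coefficients c_0, ..., c_5.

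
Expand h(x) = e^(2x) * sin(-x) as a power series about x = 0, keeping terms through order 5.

Multiply the two series term by term and collect like powers.
[x^0] = 0;  [x^1] = -1;  [x^2] = -2;  [x^3] = -11/6;  [x^4] = -1;  [x^5] = -41/120.

-41*x^5/120 - x^4 - 11*x^3/6 - 2*x^2 - x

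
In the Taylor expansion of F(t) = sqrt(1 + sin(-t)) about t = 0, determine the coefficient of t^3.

Substitute the inner expansion into the outer series and collect powers.
F(0) = 1
F′(0) = -1/2
F′′(0) = -1/4
F′′′(0) = 1/8
Dividing each by k! gives the coefficients c_0, ..., c_3.

1/48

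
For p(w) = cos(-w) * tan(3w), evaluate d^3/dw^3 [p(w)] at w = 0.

45

Write out both Maclaurin series and multiply, keeping only the needed powers.
The coefficient of w^3 in the expansion is 15/2, so p′′′(0) = 3! * (15/2) = 45.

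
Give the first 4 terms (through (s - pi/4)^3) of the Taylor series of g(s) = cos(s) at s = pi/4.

Compute the successive derivatives at the expansion point and divide by k!.
g(pi/4) = sqrt(2)/2
g′(pi/4) = -sqrt(2)/2
g′′(pi/4) = -sqrt(2)/2
g′′′(pi/4) = sqrt(2)/2

sqrt(2)*(s - pi/4)^3/12 - sqrt(2)*(s - pi/4)^2/4 - sqrt(2)*(s - pi/4)/2 + sqrt(2)/2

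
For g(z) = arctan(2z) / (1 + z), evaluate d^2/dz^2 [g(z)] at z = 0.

-4

Multiply the two series term by term and collect like powers.
The coefficient of z^2 in the expansion is -2, so g′′(0) = 2! * (-2) = -4.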